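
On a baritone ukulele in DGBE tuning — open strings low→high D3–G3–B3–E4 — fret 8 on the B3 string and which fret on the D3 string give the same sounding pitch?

B3 at fret 8 is B3 + 8 semitones = G4.
The open D3 string is 9 semitones below the open B3, so the same pitch on the D3 string lies at fret 8 + 9 = 17.

17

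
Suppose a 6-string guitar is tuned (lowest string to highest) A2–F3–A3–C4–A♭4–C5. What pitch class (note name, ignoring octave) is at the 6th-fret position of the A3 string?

The open A3 string plus 6 semitones: A–Bb–B–C–Db–D–Eb.
(Equivalently spelled D♯.)

E♭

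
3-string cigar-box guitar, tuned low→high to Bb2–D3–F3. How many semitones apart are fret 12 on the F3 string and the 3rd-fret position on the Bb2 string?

F3 at fret 12 → F4 (MIDI 65); Bb2 at fret 3 → Db3 (MIDI 49).
65 − 49 = 16, so the two pitches are 16 semitones apart, with F4 the higher.

16 semitones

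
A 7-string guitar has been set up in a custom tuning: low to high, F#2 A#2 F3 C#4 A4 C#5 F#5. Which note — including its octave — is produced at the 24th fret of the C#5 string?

The open C#5 string plus 24 semitones: C#–D–D#–E–…–B–C–C#.
The walk passes from B into C 2 times, so the octave number goes from 5 to 7.
(Equivalently spelled Db7.)

C#7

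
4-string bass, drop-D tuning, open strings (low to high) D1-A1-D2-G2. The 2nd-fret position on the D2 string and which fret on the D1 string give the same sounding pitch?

Fret 2 on D2 is MIDI 38 + 2 = 40 (E2). On the D1 string (open MIDI 26), that pitch is 40 − 26 = fret 14.

14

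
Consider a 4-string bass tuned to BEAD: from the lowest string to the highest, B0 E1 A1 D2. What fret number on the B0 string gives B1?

B1 is 12 semitones above the open B0 (B–C–C#–D–…–A–A#–B), so it sits at fret 12.

12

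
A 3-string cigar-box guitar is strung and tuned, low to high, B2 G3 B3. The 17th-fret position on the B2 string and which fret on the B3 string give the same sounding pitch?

Fret 17 on B2 is MIDI 47 + 17 = 64 (E4). On the B3 string (open MIDI 59), that pitch is 64 − 59 = fret 5.

5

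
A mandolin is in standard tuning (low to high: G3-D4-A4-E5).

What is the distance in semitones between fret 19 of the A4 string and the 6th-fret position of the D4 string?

20 semitones

A4 at fret 19 → E6 (MIDI 88); D4 at fret 6 → G#4 (MIDI 68).
88 − 68 = 20, so the two pitches are 20 semitones apart, with E6 the higher.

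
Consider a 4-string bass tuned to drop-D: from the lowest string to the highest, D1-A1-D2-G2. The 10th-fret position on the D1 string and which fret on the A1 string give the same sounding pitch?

Fret 10 on D1 is MIDI 26 + 10 = 36 (C2). On the A1 string (open MIDI 33), that pitch is 36 − 33 = fret 3.

3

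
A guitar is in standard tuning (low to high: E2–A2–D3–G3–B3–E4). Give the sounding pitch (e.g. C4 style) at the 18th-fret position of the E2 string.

A#3

The open E2 string plus 18 semitones: E–F–F#–G–…–G#–A–A#.
The walk passes from B into C once, so the octave number goes from 2 to 3.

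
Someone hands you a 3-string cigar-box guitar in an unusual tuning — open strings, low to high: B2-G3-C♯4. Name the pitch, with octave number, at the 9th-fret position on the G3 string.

E4

G3 is MIDI 55. Adding 9 gives 64, which is E4.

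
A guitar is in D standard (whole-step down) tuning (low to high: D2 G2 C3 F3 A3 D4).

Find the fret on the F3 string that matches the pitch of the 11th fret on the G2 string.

1

Fret 11 on G2 is MIDI 43 + 11 = 54 (F♯3). On the F3 string (open MIDI 53), that pitch is 54 − 53 = fret 1.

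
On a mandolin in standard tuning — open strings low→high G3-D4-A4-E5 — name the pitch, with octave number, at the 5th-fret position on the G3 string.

G3 is MIDI 55. Adding 5 gives 60, which is C4.

C4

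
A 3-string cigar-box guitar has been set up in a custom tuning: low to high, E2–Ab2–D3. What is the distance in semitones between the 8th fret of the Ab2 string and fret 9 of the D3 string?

Ab2 at fret 8 → E3 (MIDI 52); D3 at fret 9 → B3 (MIDI 59).
52 − 59 = -7, so the two pitches are 7 semitones apart, with B3 the higher.

7 semitones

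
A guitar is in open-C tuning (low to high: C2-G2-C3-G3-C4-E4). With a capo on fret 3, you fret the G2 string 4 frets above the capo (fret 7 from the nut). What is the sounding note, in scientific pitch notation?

The capo raises the open G2 by 3 semitones to A#2; fretting 4 more gives G2 + 3 + 4 = G2 + 7 semitones = D3.

D3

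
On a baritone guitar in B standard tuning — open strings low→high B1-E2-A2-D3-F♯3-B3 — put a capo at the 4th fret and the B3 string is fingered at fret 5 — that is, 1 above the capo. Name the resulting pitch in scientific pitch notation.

E4

The capo raises the open B3 by 4 semitones to D♯4; fretting 1 more gives B3 + 4 + 1 = B3 + 5 semitones = E4.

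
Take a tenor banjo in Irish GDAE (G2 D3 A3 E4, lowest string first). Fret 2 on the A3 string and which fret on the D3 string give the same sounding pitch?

9

A3 at fret 2 is A3 + 2 semitones = B3.
The open D3 string is 7 semitones below the open A3, so the same pitch on the D3 string lies at fret 2 + 7 = 9.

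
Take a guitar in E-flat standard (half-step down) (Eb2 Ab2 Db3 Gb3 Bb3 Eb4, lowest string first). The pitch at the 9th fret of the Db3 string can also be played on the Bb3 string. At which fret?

0

Fret 9 on Db3 is MIDI 49 + 9 = 58 (Bb3). On the Bb3 string (open MIDI 58), that pitch is 58 − 58 = fret 0.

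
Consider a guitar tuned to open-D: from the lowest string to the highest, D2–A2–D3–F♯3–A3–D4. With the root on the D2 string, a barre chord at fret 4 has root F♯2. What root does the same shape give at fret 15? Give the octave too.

Moving from fret 4 to fret 15 shifts the root by 11 semitones.
F♯2 up 11 semitones is F3.

F3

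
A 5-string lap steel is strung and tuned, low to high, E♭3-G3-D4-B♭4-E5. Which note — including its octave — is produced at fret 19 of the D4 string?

A5

Each fret is one semitone, so D4 + 19 = A5.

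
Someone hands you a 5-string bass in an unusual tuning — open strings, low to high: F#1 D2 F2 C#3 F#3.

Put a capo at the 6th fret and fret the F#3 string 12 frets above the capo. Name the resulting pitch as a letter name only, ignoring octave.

The capo raises the open F#3 by 6 semitones to C4; fretting 12 more gives F#3 + 6 + 12 = F#3 + 18 semitones, landing on C.

C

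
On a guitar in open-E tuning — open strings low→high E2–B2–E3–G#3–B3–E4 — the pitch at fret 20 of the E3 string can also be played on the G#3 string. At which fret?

E3 at fret 20 is E3 + 20 semitones = C5.
The open G#3 string is 4 semitones above the open E3, so the same pitch on the G#3 string lies at fret 20 − 4 = 16.

16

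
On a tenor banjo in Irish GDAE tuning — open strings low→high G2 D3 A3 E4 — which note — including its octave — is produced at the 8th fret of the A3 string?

Each fret is one semitone, so A3 + 8 = F4.

F4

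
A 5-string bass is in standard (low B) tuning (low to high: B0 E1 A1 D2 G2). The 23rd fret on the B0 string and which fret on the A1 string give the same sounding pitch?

13

B0 at fret 23 is B0 + 23 semitones = A♯2.
The open A1 string is 10 semitones above the open B0, so the same pitch on the A1 string lies at fret 23 − 10 = 13.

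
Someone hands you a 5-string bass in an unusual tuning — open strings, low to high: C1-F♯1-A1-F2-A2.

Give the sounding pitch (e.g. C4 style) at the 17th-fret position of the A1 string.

D3

Each fret is one semitone, so A1 + 17 = D3.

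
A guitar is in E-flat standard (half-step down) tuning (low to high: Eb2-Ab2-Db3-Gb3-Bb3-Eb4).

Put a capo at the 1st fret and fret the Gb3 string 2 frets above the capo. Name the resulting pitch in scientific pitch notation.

A3

The capo raises the open Gb3 by 1 semitone to G3; fretting 2 more gives Gb3 + 1 + 2 = Gb3 + 3 semitones = A3.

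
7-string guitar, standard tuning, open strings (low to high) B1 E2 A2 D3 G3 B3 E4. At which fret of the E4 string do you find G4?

3

G4 is 3 semitones above the open E4 (E–F–F#–G), so it sits at fret 3.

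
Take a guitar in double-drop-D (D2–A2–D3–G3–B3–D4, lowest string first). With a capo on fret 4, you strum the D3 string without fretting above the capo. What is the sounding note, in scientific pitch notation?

F♯3

The capo raises the open D3 by 4 semitones to F♯3; fretting 0 more gives D3 + 4 + 0 = D3 + 4 semitones = F♯3.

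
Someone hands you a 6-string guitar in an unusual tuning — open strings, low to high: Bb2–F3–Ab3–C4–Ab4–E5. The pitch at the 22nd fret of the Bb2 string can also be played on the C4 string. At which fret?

8

Fret 22 on Bb2 is MIDI 46 + 22 = 68 (Ab4). On the C4 string (open MIDI 60), that pitch is 68 − 60 = fret 8.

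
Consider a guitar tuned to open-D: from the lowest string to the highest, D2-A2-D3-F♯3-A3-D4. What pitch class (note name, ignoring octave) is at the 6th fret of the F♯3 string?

C

Each fret is one semitone, so F♯3 + 6 = C.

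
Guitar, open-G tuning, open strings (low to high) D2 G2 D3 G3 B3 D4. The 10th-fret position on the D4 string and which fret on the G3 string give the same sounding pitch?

17

D4 at fret 10 is D4 + 10 semitones = C5.
The open G3 string is 7 semitones below the open D4, so the same pitch on the G3 string lies at fret 10 + 7 = 17.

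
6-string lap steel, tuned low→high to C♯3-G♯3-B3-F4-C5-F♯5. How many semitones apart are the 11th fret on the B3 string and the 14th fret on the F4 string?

B3 at fret 11 → A♯4 (MIDI 70); F4 at fret 14 → G5 (MIDI 79).
70 − 79 = -9, so the two pitches are 9 semitones apart, with G5 the higher.

9 semitones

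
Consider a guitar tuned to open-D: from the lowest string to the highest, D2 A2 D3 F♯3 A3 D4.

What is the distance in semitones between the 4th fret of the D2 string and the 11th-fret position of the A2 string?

D2 at fret 4 → F♯2 (MIDI 42); A2 at fret 11 → G♯3 (MIDI 56).
42 − 56 = -14, so the two pitches are 14 semitones apart, with G♯3 the higher.

14 semitones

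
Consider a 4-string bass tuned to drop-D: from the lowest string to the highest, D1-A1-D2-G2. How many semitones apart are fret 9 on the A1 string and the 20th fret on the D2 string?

16 semitones

A1 at fret 9 → F#2 (MIDI 42); D2 at fret 20 → A#3 (MIDI 58).
42 − 58 = -16, so the two pitches are 16 semitones apart, with A#3 the higher.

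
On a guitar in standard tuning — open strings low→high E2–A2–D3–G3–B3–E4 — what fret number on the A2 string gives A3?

A3 is 12 semitones above the open A2 (A–A#–B–C–…–G–G#–A), so it sits at fret 12.

12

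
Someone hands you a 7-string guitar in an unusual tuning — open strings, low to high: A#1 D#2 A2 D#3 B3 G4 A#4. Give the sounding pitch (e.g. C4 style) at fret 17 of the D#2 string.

G#3

The open D#2 string plus 17 semitones: D#–E–F–F#–…–F#–G–G#.
The walk passes from B into C once, so the octave number goes from 2 to 3.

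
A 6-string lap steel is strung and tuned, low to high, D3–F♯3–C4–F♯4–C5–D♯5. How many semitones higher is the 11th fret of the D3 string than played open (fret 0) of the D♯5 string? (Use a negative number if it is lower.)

D3 at fret 11 → C♯4 (MIDI 61); D♯5 at fret 0 → D♯5 (MIDI 75).
61 − 75 = -14, so the two pitches are 14 semitones apart.

-14 semitones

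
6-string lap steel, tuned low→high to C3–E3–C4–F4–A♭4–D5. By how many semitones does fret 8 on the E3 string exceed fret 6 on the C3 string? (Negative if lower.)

6 semitones

E3 at fret 8 → C4 (MIDI 60); C3 at fret 6 → G♭3 (MIDI 54).
60 − 54 = 6, so the two pitches are 6 semitones apart.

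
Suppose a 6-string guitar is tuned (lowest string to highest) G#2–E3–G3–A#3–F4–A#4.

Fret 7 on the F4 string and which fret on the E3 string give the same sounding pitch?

F4 at fret 7 is F4 + 7 semitones = C5.
The open E3 string is 13 semitones below the open F4, so the same pitch on the E3 string lies at fret 7 + 13 = 20.

20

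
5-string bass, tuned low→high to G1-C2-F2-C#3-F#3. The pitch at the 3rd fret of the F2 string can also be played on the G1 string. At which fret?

Fret 3 on F2 is MIDI 41 + 3 = 44 (G#2). On the G1 string (open MIDI 31), that pitch is 44 − 31 = fret 13.

13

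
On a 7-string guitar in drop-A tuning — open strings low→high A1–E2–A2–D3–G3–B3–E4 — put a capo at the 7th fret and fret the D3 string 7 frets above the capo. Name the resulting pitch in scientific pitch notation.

E4

The capo raises the open D3 by 7 semitones to A3; fretting 7 more gives D3 + 7 + 7 = D3 + 14 semitones = E4.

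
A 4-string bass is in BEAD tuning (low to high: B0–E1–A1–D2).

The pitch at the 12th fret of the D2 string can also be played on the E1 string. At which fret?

22

D2 at fret 12 is D2 + 12 semitones = D3.
The open E1 string is 10 semitones below the open D2, so the same pitch on the E1 string lies at fret 12 + 10 = 22.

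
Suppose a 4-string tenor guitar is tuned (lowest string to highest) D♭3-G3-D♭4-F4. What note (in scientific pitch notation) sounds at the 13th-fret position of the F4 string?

G♭5

The open F4 string plus 13 semitones: F–Gb–G–Ab–…–E–F–Gb.
The walk passes from B into C once, so the octave number goes from 4 to 5.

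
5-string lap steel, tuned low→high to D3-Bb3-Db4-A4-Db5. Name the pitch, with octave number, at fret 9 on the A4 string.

A4 is MIDI 69. Adding 9 gives 78, which is Gb5.

Gb5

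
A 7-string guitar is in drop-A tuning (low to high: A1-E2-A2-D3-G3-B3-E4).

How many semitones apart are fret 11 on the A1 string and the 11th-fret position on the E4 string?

31 semitones

A1 at fret 11 → G#2 (MIDI 44); E4 at fret 11 → D#5 (MIDI 75).
44 − 75 = -31, so the two pitches are 31 semitones apart, with D#5 the higher.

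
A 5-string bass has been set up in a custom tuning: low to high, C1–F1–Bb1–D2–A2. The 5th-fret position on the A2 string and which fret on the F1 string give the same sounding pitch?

21

A2 at fret 5 is A2 + 5 semitones = D3.
The open F1 string is 16 semitones below the open A2, so the same pitch on the F1 string lies at fret 5 + 16 = 21.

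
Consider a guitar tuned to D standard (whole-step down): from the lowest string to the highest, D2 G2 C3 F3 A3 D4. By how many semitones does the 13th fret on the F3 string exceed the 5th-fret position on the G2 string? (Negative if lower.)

18 semitones

F3 at fret 13 → F#4 (MIDI 66); G2 at fret 5 → C3 (MIDI 48).
66 − 48 = 18, so the two pitches are 18 semitones apart.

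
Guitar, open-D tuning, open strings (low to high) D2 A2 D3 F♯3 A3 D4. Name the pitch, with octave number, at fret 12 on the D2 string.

D3

The open D2 string plus 12 semitones: D–D#–E–F–…–C–C#–D.
The walk passes from B into C once, so the octave number goes from 2 to 3.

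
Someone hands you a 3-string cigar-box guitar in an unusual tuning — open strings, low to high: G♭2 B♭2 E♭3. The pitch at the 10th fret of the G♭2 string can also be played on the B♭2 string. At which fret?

G♭2 at fret 10 is G♭2 + 10 semitones = E3.
The open B♭2 string is 4 semitones above the open G♭2, so the same pitch on the B♭2 string lies at fret 10 − 4 = 6.

6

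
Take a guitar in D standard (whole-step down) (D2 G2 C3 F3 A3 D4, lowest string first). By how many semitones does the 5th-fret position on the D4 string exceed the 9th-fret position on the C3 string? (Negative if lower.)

10 semitones

D4 at fret 5 → G4 (MIDI 67); C3 at fret 9 → A3 (MIDI 57).
67 − 57 = 10, so the two pitches are 10 semitones apart.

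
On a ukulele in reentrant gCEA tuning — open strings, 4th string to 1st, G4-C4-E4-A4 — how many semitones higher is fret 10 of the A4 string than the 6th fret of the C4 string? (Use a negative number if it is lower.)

A4 at fret 10 → G5 (MIDI 79); C4 at fret 6 → F♯4 (MIDI 66).
79 − 66 = 13, so the two pitches are 13 semitones apart.

13 semitones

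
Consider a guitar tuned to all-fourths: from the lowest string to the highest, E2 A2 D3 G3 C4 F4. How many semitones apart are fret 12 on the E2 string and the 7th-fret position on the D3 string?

E2 at fret 12 → E3 (MIDI 52); D3 at fret 7 → A3 (MIDI 57).
52 − 57 = -5, so the two pitches are 5 semitones apart, with A3 the higher.

5 semitones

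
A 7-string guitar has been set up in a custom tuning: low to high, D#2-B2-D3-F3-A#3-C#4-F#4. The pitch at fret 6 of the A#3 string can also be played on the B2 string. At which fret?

A#3 at fret 6 is A#3 + 6 semitones = E4.
The open B2 string is 11 semitones below the open A#3, so the same pitch on the B2 string lies at fret 6 + 11 = 17.

17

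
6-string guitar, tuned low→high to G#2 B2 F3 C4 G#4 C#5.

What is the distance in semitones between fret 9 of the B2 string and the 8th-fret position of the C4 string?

12 semitones

B2 at fret 9 → G#3 (MIDI 56); C4 at fret 8 → G#4 (MIDI 68).
56 − 68 = -12, so the two pitches are 12 semitones apart, with G#4 the higher.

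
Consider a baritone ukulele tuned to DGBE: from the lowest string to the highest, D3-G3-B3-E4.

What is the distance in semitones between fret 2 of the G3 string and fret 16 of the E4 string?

G3 at fret 2 → A3 (MIDI 57); E4 at fret 16 → G#5 (MIDI 80).
57 − 80 = -23, so the two pitches are 23 semitones apart, with G#5 the higher.

23 semitones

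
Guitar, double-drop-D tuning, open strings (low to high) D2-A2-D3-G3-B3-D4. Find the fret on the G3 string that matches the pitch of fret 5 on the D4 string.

12

Fret 5 on D4 is MIDI 62 + 5 = 67 (G4). On the G3 string (open MIDI 55), that pitch is 67 − 55 = fret 12.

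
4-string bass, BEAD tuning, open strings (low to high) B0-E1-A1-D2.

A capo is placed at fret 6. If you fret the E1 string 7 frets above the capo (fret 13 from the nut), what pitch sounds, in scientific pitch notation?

The capo raises the open E1 by 6 semitones to A#1; fretting 7 more gives E1 + 6 + 7 = E1 + 13 semitones = F2.

F2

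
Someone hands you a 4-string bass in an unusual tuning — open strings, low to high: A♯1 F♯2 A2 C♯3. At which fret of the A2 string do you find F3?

8

F3 is 8 semitones above the open A2 (A–A#–B–C–C#–D–D#–E–F), so it sits at fret 8.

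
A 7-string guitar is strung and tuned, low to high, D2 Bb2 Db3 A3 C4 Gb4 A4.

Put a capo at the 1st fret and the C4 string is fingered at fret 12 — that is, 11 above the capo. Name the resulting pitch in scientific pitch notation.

The capo raises the open C4 by 1 semitone to Db4; fretting 11 more gives C4 + 1 + 11 = C4 + 12 semitones = C5.

C5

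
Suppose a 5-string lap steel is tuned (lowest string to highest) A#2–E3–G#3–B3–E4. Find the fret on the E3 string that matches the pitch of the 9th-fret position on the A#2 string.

Fret 9 on A#2 is MIDI 46 + 9 = 55 (G3). On the E3 string (open MIDI 52), that pitch is 55 − 52 = fret 3.

3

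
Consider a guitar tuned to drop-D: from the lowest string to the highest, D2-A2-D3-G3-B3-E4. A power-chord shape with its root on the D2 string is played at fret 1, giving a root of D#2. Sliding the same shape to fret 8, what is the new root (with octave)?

Moving from fret 1 to fret 8 shifts the root by 7 semitones.
D#2 up 7 semitones is A#2.

A#2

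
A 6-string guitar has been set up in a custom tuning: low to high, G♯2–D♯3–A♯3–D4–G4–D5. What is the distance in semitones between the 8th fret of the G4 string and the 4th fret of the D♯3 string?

20 semitones

G4 at fret 8 → D♯5 (MIDI 75); D♯3 at fret 4 → G3 (MIDI 55).
75 − 55 = 20, so the two pitches are 20 semitones apart, with D♯5 the higher.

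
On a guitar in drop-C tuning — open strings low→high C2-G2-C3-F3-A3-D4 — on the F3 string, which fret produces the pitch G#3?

G#3 is 3 semitones above the open F3 (F–F#–G–G#), so it sits at fret 3.

3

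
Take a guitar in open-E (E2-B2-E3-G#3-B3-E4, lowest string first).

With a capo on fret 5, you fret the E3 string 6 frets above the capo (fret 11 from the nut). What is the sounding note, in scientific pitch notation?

The capo raises the open E3 by 5 semitones to A3; fretting 6 more gives E3 + 5 + 6 = E3 + 11 semitones = D#4.

D#4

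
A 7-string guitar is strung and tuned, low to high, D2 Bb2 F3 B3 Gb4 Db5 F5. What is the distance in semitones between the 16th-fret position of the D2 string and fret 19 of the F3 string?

18 semitones

D2 at fret 16 → Gb3 (MIDI 54); F3 at fret 19 → C5 (MIDI 72).
54 − 72 = -18, so the two pitches are 18 semitones apart, with C5 the higher.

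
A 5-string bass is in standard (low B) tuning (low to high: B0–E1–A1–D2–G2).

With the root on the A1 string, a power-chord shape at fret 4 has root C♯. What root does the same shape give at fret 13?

Moving from fret 4 to fret 13 shifts the root by 9 semitones.
C♯ up 9 semitones is A♯.

A♯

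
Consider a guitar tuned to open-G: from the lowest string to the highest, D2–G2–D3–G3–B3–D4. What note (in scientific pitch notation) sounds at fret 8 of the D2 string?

Each fret is one semitone, so D2 + 8 = A♯2.
(Equivalently spelled B♭2.)

A♯2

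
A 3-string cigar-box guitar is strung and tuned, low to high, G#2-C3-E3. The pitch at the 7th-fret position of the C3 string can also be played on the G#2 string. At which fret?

C3 at fret 7 is C3 + 7 semitones = G3.
The open G#2 string is 4 semitones below the open C3, so the same pitch on the G#2 string lies at fret 7 + 4 = 11.

11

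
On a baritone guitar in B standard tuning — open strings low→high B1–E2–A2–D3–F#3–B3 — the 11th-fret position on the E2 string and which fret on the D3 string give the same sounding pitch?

1

Fret 11 on E2 is MIDI 40 + 11 = 51 (D#3). On the D3 string (open MIDI 50), that pitch is 51 − 50 = fret 1.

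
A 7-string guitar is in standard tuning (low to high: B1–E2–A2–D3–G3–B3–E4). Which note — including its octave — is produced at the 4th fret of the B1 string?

B1 is MIDI 35. Adding 4 gives 39, which is D#2.
(Equivalently spelled Eb2.)

D#2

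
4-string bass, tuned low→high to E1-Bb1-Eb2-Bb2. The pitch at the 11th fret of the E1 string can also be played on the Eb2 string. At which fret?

E1 at fret 11 is E1 + 11 semitones = Eb2.
The open Eb2 string is 11 semitones above the open E1, so the same pitch on the Eb2 string lies at fret 11 − 11 = 0.

0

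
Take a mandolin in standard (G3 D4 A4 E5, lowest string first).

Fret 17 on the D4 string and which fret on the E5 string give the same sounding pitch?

3

Fret 17 on D4 is MIDI 62 + 17 = 79 (G5). On the E5 string (open MIDI 76), that pitch is 79 − 76 = fret 3.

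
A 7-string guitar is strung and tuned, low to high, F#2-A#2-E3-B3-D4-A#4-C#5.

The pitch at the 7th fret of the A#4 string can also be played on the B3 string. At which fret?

A#4 at fret 7 is A#4 + 7 semitones = F5.
The open B3 string is 11 semitones below the open A#4, so the same pitch on the B3 string lies at fret 7 + 11 = 18.

18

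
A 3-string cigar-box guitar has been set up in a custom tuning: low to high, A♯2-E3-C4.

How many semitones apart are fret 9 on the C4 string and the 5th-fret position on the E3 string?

12 semitones

C4 at fret 9 → A4 (MIDI 69); E3 at fret 5 → A3 (MIDI 57).
69 − 57 = 12, so the two pitches are 12 semitones apart, with A4 the higher.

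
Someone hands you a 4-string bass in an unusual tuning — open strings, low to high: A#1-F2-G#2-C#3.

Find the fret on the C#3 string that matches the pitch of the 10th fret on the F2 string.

2

Fret 10 on F2 is MIDI 41 + 10 = 51 (D#3). On the C#3 string (open MIDI 49), that pitch is 51 − 49 = fret 2.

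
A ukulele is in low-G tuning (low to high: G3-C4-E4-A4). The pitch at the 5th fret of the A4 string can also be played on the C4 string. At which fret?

A4 at fret 5 is A4 + 5 semitones = D5.
The open C4 string is 9 semitones below the open A4, so the same pitch on the C4 string lies at fret 5 + 9 = 14.

14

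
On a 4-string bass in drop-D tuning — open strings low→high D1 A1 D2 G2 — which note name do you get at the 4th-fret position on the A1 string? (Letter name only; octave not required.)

C♯

The open A1 string plus 4 semitones: A–A#–B–C–C#.
(Equivalently spelled D♭.)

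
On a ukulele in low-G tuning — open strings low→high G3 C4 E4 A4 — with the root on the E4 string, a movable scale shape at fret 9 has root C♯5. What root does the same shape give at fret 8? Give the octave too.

C5

Moving from fret 9 to fret 8 shifts the root by -1 semitone.
C♯5 down 1 semitone is C5.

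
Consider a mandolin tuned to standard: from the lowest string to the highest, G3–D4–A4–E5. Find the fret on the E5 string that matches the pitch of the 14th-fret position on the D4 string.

D4 at fret 14 is D4 + 14 semitones = E5.
The open E5 string is 14 semitones above the open D4, so the same pitch on the E5 string lies at fret 14 − 14 = 0.

0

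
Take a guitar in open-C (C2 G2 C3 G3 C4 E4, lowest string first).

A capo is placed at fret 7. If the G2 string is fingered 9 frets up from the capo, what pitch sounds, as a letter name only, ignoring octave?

The capo raises the open G2 by 7 semitones to D3; fretting 9 more gives G2 + 7 + 9 = G2 + 16 semitones, landing on B.

B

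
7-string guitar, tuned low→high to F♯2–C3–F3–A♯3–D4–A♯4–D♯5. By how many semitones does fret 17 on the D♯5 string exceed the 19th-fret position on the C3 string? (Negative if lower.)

25 semitones

D♯5 at fret 17 → G♯6 (MIDI 92); C3 at fret 19 → G4 (MIDI 67).
92 − 67 = 25, so the two pitches are 25 semitones apart.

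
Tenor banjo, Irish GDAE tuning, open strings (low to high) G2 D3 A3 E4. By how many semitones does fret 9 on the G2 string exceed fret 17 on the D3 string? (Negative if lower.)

-15 semitones

G2 at fret 9 → E3 (MIDI 52); D3 at fret 17 → G4 (MIDI 67).
52 − 67 = -15, so the two pitches are 15 semitones apart.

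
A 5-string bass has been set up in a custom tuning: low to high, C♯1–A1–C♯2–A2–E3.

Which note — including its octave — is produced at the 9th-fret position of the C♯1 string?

C♯1 is MIDI 25. Adding 9 gives 34, which is A♯1.
(Equivalently spelled B♭1.)

A♯1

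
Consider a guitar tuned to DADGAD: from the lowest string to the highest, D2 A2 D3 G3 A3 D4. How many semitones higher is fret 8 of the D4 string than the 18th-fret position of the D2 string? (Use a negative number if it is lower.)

D4 at fret 8 → A♯4 (MIDI 70); D2 at fret 18 → G♯3 (MIDI 56).
70 − 56 = 14, so the two pitches are 14 semitones apart.

14 semitones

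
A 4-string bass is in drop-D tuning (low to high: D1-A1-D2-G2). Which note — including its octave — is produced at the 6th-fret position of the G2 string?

C#3

G2 is MIDI 43. Adding 6 gives 49, which is C#3.
(Equivalently spelled Db3.)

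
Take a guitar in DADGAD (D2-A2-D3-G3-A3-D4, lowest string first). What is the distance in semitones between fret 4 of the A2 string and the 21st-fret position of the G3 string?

A2 at fret 4 → C♯3 (MIDI 49); G3 at fret 21 → E5 (MIDI 76).
49 − 76 = -27, so the two pitches are 27 semitones apart, with E5 the higher.

27 semitones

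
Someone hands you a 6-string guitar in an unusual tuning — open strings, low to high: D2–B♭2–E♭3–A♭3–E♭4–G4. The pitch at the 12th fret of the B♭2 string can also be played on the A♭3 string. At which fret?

2

B♭2 at fret 12 is B♭2 + 12 semitones = B♭3.
The open A♭3 string is 10 semitones above the open B♭2, so the same pitch on the A♭3 string lies at fret 12 − 10 = 2.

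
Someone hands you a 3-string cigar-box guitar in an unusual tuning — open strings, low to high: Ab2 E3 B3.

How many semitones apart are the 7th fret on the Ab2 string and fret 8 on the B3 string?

16 semitones

Ab2 at fret 7 → Eb3 (MIDI 51); B3 at fret 8 → G4 (MIDI 67).
51 − 67 = -16, so the two pitches are 16 semitones apart, with G4 the higher.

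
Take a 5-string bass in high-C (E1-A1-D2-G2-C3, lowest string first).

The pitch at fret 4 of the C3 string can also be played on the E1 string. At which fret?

24

Fret 4 on C3 is MIDI 48 + 4 = 52 (E3). On the E1 string (open MIDI 28), that pitch is 52 − 28 = fret 24.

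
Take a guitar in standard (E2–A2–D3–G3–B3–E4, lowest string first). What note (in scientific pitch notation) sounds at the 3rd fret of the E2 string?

G2

E2 is MIDI 40. Adding 3 gives 43, which is G2.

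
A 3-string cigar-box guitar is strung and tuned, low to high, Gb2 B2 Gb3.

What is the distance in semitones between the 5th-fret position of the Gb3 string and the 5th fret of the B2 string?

Gb3 at fret 5 → B3 (MIDI 59); B2 at fret 5 → E3 (MIDI 52).
59 − 52 = 7, so the two pitches are 7 semitones apart, with B3 the higher.

7 semitones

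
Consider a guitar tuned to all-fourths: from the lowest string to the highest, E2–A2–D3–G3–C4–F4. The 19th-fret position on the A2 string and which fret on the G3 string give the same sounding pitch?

A2 at fret 19 is A2 + 19 semitones = E4.
The open G3 string is 10 semitones above the open A2, so the same pitch on the G3 string lies at fret 19 − 10 = 9.

9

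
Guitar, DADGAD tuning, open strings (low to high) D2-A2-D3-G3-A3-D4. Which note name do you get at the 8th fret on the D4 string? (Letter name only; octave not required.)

A#

The open D4 string plus 8 semitones: D–D#–E–F–F#–G–G#–A–A#.
(Equivalently spelled Bb.)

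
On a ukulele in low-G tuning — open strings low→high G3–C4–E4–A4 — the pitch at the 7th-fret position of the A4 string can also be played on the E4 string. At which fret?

A4 at fret 7 is A4 + 7 semitones = E5.
The open E4 string is 5 semitones below the open A4, so the same pitch on the E4 string lies at fret 7 + 5 = 12.

12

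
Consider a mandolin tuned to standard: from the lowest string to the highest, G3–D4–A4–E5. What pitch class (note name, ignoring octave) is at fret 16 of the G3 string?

B

G3 is MIDI 55. Adding 16 gives 71; 71 mod 12 = 11, i.e. B.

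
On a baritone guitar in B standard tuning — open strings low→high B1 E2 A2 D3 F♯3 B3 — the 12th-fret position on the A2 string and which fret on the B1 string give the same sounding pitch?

A2 at fret 12 is A2 + 12 semitones = A3.
The open B1 string is 10 semitones below the open A2, so the same pitch on the B1 string lies at fret 12 + 10 = 22.

22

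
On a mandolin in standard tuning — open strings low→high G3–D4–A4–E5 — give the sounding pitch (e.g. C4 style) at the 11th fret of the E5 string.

Each fret is one semitone, so E5 + 11 = D#6.
(Equivalently spelled Eb6.)

D#6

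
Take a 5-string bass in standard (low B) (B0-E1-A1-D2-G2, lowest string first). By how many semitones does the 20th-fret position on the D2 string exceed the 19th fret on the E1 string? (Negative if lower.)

D2 at fret 20 → A#3 (MIDI 58); E1 at fret 19 → B2 (MIDI 47).
58 − 47 = 11, so the two pitches are 11 semitones apart.

11 semitones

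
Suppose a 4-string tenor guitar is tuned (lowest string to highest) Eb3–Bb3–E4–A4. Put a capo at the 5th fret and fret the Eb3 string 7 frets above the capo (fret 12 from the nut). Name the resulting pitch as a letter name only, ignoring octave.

Eb

The capo raises the open Eb3 by 5 semitones to Ab3; fretting 7 more gives Eb3 + 5 + 7 = Eb3 + 12 semitones, landing on Eb.
(Also written D#.)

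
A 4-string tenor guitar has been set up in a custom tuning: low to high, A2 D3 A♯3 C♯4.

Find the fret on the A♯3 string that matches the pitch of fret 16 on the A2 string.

3

A2 at fret 16 is A2 + 16 semitones = C♯4.
The open A♯3 string is 13 semitones above the open A2, so the same pitch on the A♯3 string lies at fret 16 − 13 = 3.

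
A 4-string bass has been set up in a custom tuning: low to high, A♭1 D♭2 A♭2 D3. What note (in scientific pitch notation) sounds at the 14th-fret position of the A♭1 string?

The open A♭1 string plus 14 semitones: Ab–A–Bb–B–…–Ab–A–Bb.
The walk passes from B into C once, so the octave number goes from 1 to 2.

B♭2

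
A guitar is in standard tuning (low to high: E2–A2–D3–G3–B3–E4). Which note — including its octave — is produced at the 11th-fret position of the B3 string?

Each fret is one semitone, so B3 + 11 = A♯4.

A♯4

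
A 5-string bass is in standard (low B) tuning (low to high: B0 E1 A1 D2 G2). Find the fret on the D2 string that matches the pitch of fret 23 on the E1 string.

E1 at fret 23 is E1 + 23 semitones = D#3.
The open D2 string is 10 semitones above the open E1, so the same pitch on the D2 string lies at fret 23 − 10 = 13.

13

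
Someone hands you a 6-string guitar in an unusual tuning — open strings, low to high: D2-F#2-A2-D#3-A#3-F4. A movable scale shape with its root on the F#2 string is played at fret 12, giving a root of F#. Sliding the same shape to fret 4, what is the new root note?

A#

Moving from fret 12 to fret 4 shifts the root by -8 semitones.
F# down 8 semitones is A#.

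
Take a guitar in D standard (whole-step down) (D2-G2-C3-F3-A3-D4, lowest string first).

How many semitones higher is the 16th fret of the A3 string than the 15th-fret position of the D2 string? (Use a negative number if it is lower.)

A3 at fret 16 → C#5 (MIDI 73); D2 at fret 15 → F3 (MIDI 53).
73 − 53 = 20, so the two pitches are 20 semitones apart.

20 semitones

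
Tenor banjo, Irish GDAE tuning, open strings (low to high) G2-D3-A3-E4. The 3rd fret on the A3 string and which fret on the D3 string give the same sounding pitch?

Fret 3 on A3 is MIDI 57 + 3 = 60 (C4). On the D3 string (open MIDI 50), that pitch is 60 − 50 = fret 10.

10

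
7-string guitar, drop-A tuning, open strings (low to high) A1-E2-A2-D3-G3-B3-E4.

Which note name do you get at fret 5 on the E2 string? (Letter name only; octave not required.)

A

The open E2 string plus 5 semitones: E–F–F#–G–G#–A.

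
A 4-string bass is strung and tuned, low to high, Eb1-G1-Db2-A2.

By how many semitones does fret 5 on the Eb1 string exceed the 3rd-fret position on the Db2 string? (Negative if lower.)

-8 semitones

Eb1 at fret 5 → Ab1 (MIDI 32); Db2 at fret 3 → E2 (MIDI 40).
32 − 40 = -8, so the two pitches are 8 semitones apart.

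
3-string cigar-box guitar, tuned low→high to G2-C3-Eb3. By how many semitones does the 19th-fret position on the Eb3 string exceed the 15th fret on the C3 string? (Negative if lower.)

7 semitones

Eb3 at fret 19 → Bb4 (MIDI 70); C3 at fret 15 → Eb4 (MIDI 63).
70 − 63 = 7, so the two pitches are 7 semitones apart.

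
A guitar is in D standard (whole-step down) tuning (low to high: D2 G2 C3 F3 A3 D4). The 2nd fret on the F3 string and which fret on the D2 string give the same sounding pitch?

Fret 2 on F3 is MIDI 53 + 2 = 55 (G3). On the D2 string (open MIDI 38), that pitch is 55 − 38 = fret 17.

17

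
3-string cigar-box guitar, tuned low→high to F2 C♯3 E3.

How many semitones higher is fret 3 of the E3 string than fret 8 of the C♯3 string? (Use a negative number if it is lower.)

-2 semitones

E3 at fret 3 → G3 (MIDI 55); C♯3 at fret 8 → A3 (MIDI 57).
55 − 57 = -2, so the two pitches are 2 semitones apart.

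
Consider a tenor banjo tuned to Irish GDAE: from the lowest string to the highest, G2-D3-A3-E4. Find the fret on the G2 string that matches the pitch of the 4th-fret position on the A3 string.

18

Fret 4 on A3 is MIDI 57 + 4 = 61 (C#4). On the G2 string (open MIDI 43), that pitch is 61 − 43 = fret 18.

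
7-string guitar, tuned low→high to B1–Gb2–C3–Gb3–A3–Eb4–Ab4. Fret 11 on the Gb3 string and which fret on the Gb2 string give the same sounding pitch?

Gb3 at fret 11 is Gb3 + 11 semitones = F4.
The open Gb2 string is 12 semitones below the open Gb3, so the same pitch on the Gb2 string lies at fret 11 + 12 = 23.

23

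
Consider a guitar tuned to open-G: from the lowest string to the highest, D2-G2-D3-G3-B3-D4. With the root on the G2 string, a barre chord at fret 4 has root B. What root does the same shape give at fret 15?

Moving from fret 4 to fret 15 shifts the root by 11 semitones.
B up 11 semitones is A#.

A#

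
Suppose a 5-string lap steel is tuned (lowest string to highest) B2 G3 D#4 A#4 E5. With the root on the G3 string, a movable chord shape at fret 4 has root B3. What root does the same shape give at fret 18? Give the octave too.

C#5

Moving from fret 4 to fret 18 shifts the root by 14 semitones.
B3 up 14 semitones is C#5.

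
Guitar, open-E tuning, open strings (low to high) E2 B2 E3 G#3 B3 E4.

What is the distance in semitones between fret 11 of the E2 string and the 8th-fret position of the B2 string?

4 semitones

E2 at fret 11 → D#3 (MIDI 51); B2 at fret 8 → G3 (MIDI 55).
51 − 55 = -4, so the two pitches are 4 semitones apart, with G3 the higher.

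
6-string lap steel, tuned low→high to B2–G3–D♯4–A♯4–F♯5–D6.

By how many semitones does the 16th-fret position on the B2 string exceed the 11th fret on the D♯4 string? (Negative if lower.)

B2 at fret 16 → D♯4 (MIDI 63); D♯4 at fret 11 → D5 (MIDI 74).
63 − 74 = -11, so the two pitches are 11 semitones apart.

-11 semitones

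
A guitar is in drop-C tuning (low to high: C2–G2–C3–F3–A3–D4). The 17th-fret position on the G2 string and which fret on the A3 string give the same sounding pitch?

G2 at fret 17 is G2 + 17 semitones = C4.
The open A3 string is 14 semitones above the open G2, so the same pitch on the A3 string lies at fret 17 − 14 = 3.

3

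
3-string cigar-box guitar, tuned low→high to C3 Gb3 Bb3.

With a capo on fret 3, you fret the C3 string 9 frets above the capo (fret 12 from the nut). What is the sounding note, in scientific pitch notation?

C4

The capo raises the open C3 by 3 semitones to Eb3; fretting 9 more gives C3 + 3 + 9 = C3 + 12 semitones = C4.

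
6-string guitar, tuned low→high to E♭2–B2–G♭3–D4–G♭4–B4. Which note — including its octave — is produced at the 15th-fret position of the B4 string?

D6

B4 is MIDI 71. Adding 15 gives 86, which is D6.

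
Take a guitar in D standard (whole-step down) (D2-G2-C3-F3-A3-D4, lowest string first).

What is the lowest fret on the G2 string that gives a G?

From G2, count semitones up the chromatic scale until reaching G: G — 0 steps.

0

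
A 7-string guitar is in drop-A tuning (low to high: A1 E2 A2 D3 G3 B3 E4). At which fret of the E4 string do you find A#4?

A#4 is 6 semitones above the open E4 (E–F–F#–G–G#–A–A#), so it sits at fret 6.

6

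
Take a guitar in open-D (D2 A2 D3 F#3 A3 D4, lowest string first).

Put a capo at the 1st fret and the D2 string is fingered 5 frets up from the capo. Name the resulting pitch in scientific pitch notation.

The capo raises the open D2 by 1 semitone to D#2; fretting 5 more gives D2 + 1 + 5 = D2 + 6 semitones = G#2.
(Also written Ab.)

G#2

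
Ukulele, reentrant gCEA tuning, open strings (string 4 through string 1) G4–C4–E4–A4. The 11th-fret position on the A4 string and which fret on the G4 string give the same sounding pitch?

Fret 11 on A4 is MIDI 69 + 11 = 80 (G#5). On the G4 string (open MIDI 67), that pitch is 80 − 67 = fret 13.

13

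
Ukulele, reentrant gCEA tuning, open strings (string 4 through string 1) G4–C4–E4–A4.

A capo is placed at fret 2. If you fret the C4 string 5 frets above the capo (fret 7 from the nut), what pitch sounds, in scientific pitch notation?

G4

The capo raises the open C4 by 2 semitones to D4; fretting 5 more gives C4 + 2 + 5 = C4 + 7 semitones = G4.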